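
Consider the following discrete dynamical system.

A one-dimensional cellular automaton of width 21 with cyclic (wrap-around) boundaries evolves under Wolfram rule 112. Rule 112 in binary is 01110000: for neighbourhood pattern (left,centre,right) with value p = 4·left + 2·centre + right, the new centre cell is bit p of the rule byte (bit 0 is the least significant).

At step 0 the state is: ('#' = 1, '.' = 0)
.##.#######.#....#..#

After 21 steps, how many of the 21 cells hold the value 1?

7

0) .##.#######.#....#..#
1) #.##......##.#....#..
2) .#.##......##.#....#.
3) ..#.##......##.#....#
4) #..#.##......##.#....
5) .#..#.##......##.#...
6) ..#..#.##......##.#..
7) ...#..#.##......##.#.
8) ....#..#.##......##.#
9) #....#..#.##......##.
10) .#....#..#.##......##
11) #.#....#..#.##......#
12) ##.#....#..#.##......
13) .##.#....#..#.##.....
14) ..##.#....#..#.##....
15) ...##.#....#..#.##...
16) ....##.#....#..#.##..
17) .....##.#....#..#.##.
18) ......##.#....#..#.##
19) #......##.#....#..#.#
20) ##......##.#....#..#.
21) .##......##.#....#..#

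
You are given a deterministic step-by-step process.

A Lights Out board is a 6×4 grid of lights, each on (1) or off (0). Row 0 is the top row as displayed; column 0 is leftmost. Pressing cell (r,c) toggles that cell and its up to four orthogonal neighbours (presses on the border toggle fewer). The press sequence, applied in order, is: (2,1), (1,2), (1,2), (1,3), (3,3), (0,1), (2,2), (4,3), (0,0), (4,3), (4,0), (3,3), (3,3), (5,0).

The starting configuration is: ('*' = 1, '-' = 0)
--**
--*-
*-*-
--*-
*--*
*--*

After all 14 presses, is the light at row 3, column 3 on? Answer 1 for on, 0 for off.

1

gen 0: --**
--*-
*-*-
--*-
*--*
*--*
gen 1: --**
-**-
-*--
-**-
*--*
*--*
gen 2: ---*
---*
-**-
-**-
*--*
*--*
gen 3: --**
-**-
-*--
-**-
*--*
*--*
gen 4: --*-
-*-*
-*-*
-**-
*--*
*--*
gen 5: --*-
-*-*
-*--
-*-*
*---
*--*
gen 6: **--
---*
-*--
-*-*
*---
*--*
gen 7: **--
--**
--**
-***
*---
*--*
gen 8: **--
--**
--**
-**-
*-**
*---
gen 9: ----
*-**
--**
-**-
*-**
*---
gen 10: ----
*-**
--**
-***
*---
*--*
gen 11: ----
*-**
--**
****
-*--
---*
gen 12: ----
*-**
--*-
**--
-*-*
---*
gen 13: ----
*-**
--**
****
-*--
---*
gen 14: ----
*-**
--**
****
**--
**-*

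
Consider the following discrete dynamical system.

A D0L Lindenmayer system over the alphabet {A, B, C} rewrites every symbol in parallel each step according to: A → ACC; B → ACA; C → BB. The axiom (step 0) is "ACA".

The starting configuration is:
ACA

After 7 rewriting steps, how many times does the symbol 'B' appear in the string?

k=0  ACA
k=1  ACCBBACC
k=2  ACCBBBBACAACAACCBBBB
k=3  ACCBBBBACAACAACAACAACCBBACCACCBBACCACCBBBBACAACAACAACA
k=4  ACCBBBBACAACAACAACAACCBBACCACCBBACCACCBBACCACCBBACCACCBBBB…ACCBBBBACCBBBBACAACAACAACAACCBBACCACCBBACCACCBBACCACCBBACC  (len 142)
k=5  ACCBBBBACAACAACAACAACCBBACCACCBBACCACCBBACCACCBBACCACCBBBB…CBBBBACAACAACCBBBBACCBBBBACAACAACCBBBBACCBBBBACAACAACCBBBB  (len 370)
k=6  ACCBBBBACAACAACAACAACCBBACCACCBBACCACCBBACCACCBBACCACCBBBB…AACAACCBBBBACAACAACAACAACCBBACCACCBBACCACCBBBBACAACAACAACA  (len 978)
k=7  ACCBBBBACAACAACAACAACCBBACCACCBBACCACCBBACCACCBBACCACCBBBB…ACCBBBBACCBBBBACAACAACAACAACCBBACCACCBBACCACCBBACCACCBBACC  (len 2570)

728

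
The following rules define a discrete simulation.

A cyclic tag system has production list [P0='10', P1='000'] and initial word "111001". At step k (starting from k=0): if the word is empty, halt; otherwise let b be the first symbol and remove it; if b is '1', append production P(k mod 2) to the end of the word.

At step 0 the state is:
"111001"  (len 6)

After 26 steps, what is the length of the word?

0

[0] "111001"  (len 6)
[1] "1100110"  (len 7)
[2] "100110000"  (len 9)
[3] "0011000010"  (len 10)
[4] "011000010"  (len 9)
[5] "11000010"  (len 8)
[6] "1000010000"  (len 10)
[7] "00001000010"  (len 11)
[8] "0001000010"  (len 10)
[9] "001000010"  (len 9)
[10] "01000010"  (len 8)
[11] "1000010"  (len 7)
[12] "000010000"  (len 9)
[13] "00010000"  (len 8)
[14] "0010000"  (len 7)
[15] "010000"  (len 6)
[16] "10000"  (len 5)
[17] "000010"  (len 6)
[18] "00010"  (len 5)
[19] "0010"  (len 4)
[20] "010"  (len 3)
[21] "10"  (len 2)
[22] "0000"  (len 4)
[23] "000"  (len 3)
[24] "00"  (len 2)
[25] "0"  (len 1)
[26] (halted — word empty)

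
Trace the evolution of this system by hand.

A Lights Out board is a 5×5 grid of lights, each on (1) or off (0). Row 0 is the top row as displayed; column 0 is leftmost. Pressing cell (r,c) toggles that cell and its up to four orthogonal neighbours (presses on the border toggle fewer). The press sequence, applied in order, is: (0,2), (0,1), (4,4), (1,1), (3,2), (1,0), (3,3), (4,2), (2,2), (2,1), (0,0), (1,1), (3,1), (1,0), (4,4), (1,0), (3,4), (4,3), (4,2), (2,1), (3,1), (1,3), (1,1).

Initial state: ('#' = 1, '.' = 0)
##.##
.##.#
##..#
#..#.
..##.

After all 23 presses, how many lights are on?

0) ##.##
.##.#
##..#
#..#.
..##.
1) #.#.#
.#..#
##..#
#..#.
..##.
2) .#..#
....#
##..#
#..#.
..##.
3) .#..#
....#
##..#
#..##
..#.#
4) ....#
###.#
#...#
#..##
..#.#
5) ....#
###.#
#.#.#
###.#
....#
6) #...#
..#.#
..#.#
###.#
....#
7) #...#
..#.#
..###
##.#.
...##
8) #...#
..#.#
..###
####.
.##.#
9) #...#
....#
.#..#
##.#.
.##.#
10) #...#
.#..#
#.#.#
#..#.
.##.#
11) .#..#
##..#
#.#.#
#..#.
.##.#
12) ....#
..#.#
###.#
#..#.
.##.#
13) ....#
..#.#
#.#.#
.###.
..#.#
14) #...#
###.#
..#.#
.###.
..#.#
15) #...#
###.#
..#.#
.####
..##.
16) ....#
..#.#
#.#.#
.####
..##.
17) ....#
..#.#
#.#..
.##..
..###
18) ....#
..#.#
#.#..
.###.
.....
19) ....#
..#.#
#.#..
.#.#.
.###.
20) ....#
.##.#
.#...
...#.
.###.
21) ....#
.##.#
.....
####.
..##.
22) ...##
.#.#.
...#.
####.
..##.
23) .#.##
#.##.
.#.#.
####.
..##.

14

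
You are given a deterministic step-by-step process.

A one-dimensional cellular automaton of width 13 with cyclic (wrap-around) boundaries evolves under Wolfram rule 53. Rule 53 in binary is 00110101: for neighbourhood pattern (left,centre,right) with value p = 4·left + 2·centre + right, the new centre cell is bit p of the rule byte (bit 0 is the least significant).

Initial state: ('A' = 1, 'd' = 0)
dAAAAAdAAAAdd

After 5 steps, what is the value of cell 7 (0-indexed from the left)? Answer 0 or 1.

0

t=0: dAAAAAdAAAAdd
t=1: ddddddAddddAA
t=2: AAAAAdAAAAddd
t=3: dddddAddddAAd
t=4: AAAAdAAAAdddA
t=5: ddddAddddAAdd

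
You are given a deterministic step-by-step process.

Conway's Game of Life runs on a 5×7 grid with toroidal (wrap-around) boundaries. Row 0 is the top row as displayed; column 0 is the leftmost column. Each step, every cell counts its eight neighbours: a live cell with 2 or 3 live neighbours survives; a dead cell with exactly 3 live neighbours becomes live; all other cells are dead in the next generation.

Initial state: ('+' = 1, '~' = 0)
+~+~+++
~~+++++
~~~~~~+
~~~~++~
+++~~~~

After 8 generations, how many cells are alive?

[0] +~+~+++
~~+++++
~~~~~~+
~~~~++~
+++~~~~
[1] ~~~~~~~
~++~~~~
~~~~~~+
++~~~++
+~+~~~~
[2] ~~+~~~~
~~~~~~~
~~+~~++
~+~~~+~
+~~~~~~
[3] ~~~~~~~
~~~~~~~
~~~~~++
++~~~+~
~+~~~~~
[4] ~~~~~~~
~~~~~~~
+~~~~++
++~~~+~
++~~~~~
[5] ~~~~~~~
~~~~~~+
++~~~+~
~~~~~+~
++~~~~+
[6] ~~~~~~+
+~~~~~+
+~~~~+~
~~~~~+~
+~~~~~+
[7] ~~~~~+~
+~~~~+~
+~~~~+~
+~~~~+~
+~~~~++
[8] +~~~++~
~~~~++~
++~~++~
++~~++~
+~~~++~

16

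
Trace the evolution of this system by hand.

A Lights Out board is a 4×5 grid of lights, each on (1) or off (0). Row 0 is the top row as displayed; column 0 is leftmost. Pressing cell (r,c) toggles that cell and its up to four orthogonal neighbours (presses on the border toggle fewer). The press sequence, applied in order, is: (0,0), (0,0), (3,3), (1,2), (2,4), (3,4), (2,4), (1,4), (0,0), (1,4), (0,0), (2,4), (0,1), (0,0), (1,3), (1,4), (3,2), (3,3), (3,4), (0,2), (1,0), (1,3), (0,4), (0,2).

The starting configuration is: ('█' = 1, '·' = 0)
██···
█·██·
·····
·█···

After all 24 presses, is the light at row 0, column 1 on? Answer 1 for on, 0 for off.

t=0: ██···
█·██·
·····
·█···
t=1: ·····
··██·
·····
·█···
t=2: ██···
█·██·
·····
·█···
t=3: ██···
█·██·
···█·
·████
t=4: ███··
██···
··██·
·████
t=5: ███··
██··█
··█·█
·███·
t=6: ███··
██··█
··█··
·██·█
t=7: ███··
██···
··███
·██··
t=8: ███·█
██·██
··██·
·██··
t=9: ··█·█
·█·██
··██·
·██··
t=10: ··█··
·█···
··███
·██··
t=11: ███··
██···
··███
·██··
t=12: ███··
██··█
··█··
·██·█
t=13: ·····
█···█
··█··
·██·█
t=14: ██···
····█
··█··
·██·█
t=15: ██·█·
··██·
··██·
·██·█
t=16: ██·██
··█·█
··███
·██·█
t=17: ██·██
··█·█
···██
···██
t=18: ██·██
··█·█
····█
··█··
t=19: ██·██
··█·█
·····
··███
t=20: █·█·█
····█
·····
··███
t=21: ··█·█
██··█
█····
··███
t=22: ··███
████·
█··█·
··███
t=23: ··█··
█████
█··█·
··███
t=24: ·█·█·
██·██
█··█·
··███

1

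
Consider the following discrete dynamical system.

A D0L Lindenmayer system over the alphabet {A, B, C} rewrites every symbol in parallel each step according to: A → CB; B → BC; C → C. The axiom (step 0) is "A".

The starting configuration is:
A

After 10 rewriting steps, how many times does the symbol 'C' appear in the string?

10

step 0: A
step 1: CB
step 2: CBC
step 3: CBCC
step 4: CBCCC
step 5: CBCCCC
step 6: CBCCCCC
step 7: CBCCCCCC
step 8: CBCCCCCCC
step 9: CBCCCCCCCC
step 10: CBCCCCCCCCC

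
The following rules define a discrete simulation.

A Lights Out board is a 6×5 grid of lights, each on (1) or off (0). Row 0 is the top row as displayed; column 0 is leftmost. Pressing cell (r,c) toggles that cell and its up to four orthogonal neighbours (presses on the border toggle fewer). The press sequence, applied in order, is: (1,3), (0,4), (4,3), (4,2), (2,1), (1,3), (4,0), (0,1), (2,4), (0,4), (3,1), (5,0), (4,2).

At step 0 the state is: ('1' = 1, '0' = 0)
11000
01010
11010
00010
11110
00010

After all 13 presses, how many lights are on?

gen 0: 11000
01010
11010
00010
11110
00010
gen 1: 11010
01101
11000
00010
11110
00010
gen 2: 11001
01100
11000
00010
11110
00010
gen 3: 11001
01100
11000
00000
11001
00000
gen 4: 11001
01100
11000
00100
10111
00100
gen 5: 11001
00100
00100
01100
10111
00100
gen 6: 11011
00011
00110
01100
10111
00100
gen 7: 11011
00011
00110
11100
01111
10100
gen 8: 00111
01011
00110
11100
01111
10100
gen 9: 00111
01010
00101
11101
01111
10100
gen 10: 00100
01011
00101
11101
01111
10100
gen 11: 00100
01011
01101
00001
00111
10100
gen 12: 00100
01011
01101
00001
10111
01100
gen 13: 00100
01011
01101
00101
11001
01000

13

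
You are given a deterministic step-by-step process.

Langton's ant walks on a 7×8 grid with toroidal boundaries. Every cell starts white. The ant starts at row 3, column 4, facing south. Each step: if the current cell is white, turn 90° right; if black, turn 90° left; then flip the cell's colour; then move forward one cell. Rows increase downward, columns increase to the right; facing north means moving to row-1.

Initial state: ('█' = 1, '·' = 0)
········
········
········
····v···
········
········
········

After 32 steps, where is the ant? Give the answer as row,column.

k=0  ········
········
········
····v···
········
········
········
k=1  ········
········
········
···<█···
········
········
········
k=2  ········
········
···^····
···██···
········
········
········
k=3  ········
········
···█>···
···██···
········
········
········
k=4  ········
········
···██···
···█v···
········
········
········
k=5  ········
········
···██···
···█·>··
········
········
········
k=6  ········
········
···██···
···█·█··
·····v··
········
········
k=7  ········
········
···██···
···█·█··
····<█··
········
········
k=8  ········
········
···██···
···█^█··
····██··
········
········
k=9  ········
········
···██···
···██>··
····██··
········
········
k=10  ········
········
···██^··
···██···
····██··
········
········
k=11  ········
········
···███>·
···██···
····██··
········
········
k=12  ········
········
···████·
···██·v·
····██··
········
········
k=13  ········
········
···████·
···██<█·
····██··
········
········
k=14  ········
········
···██^█·
···████·
····██··
········
········
k=15  ········
········
···█<·█·
···████·
····██··
········
········
k=16  ········
········
···█··█·
···█v██·
····██··
········
········
k=17  ········
········
···█··█·
···█·>█·
····██··
········
········
k=18  ········
········
···█·^█·
···█··█·
····██··
········
········
k=19  ········
········
···█·█>·
···█··█·
····██··
········
········
k=20  ········
······^·
···█·█··
···█··█·
····██··
········
········
k=21  ········
······█>
···█·█··
···█··█·
····██··
········
········
k=22  ········
······██
···█·█·v
···█··█·
····██··
········
········
k=23  ········
······██
···█·█<█
···█··█·
····██··
········
········
k=24  ········
······^█
···█·███
···█··█·
····██··
········
········
k=25  ········
·····<·█
···█·███
···█··█·
····██··
········
········
k=26  ·····^··
·····█·█
···█·███
···█··█·
····██··
········
········
k=27  ·····█>·
·····█·█
···█·███
···█··█·
····██··
········
········
k=28  ·····██·
·····█v█
···█·███
···█··█·
····██··
········
········
k=29  ·····██·
·····<██
···█·███
···█··█·
····██··
········
········
k=30  ·····██·
······██
···█·v██
···█··█·
····██··
········
········
k=31  ·····██·
······██
···█··>█
···█··█·
····██··
········
········
k=32  ·····██·
······^█
···█···█
···█··█·
····██··
········
········

1,6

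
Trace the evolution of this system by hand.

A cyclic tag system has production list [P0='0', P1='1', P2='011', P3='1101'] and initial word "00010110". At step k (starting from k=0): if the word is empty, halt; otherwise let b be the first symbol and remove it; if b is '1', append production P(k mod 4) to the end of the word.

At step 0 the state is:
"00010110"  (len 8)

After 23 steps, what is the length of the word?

t=0: "00010110"  (len 8)
t=1: "0010110"  (len 7)
t=2: "010110"  (len 6)
t=3: "10110"  (len 5)
t=4: "01101101"  (len 8)
t=5: "1101101"  (len 7)
t=6: "1011011"  (len 7)
t=7: "011011011"  (len 9)
t=8: "11011011"  (len 8)
t=9: "10110110"  (len 8)
t=10: "01101101"  (len 8)
t=11: "1101101"  (len 7)
t=12: "1011011101"  (len 10)
t=13: "0110111010"  (len 10)
t=14: "110111010"  (len 9)
t=15: "10111010011"  (len 11)
t=16: "01110100111101"  (len 14)
t=17: "1110100111101"  (len 13)
t=18: "1101001111011"  (len 13)
t=19: "101001111011011"  (len 15)
t=20: "010011110110111101"  (len 18)
t=21: "10011110110111101"  (len 17)
t=22: "00111101101111011"  (len 17)
t=23: "0111101101111011"  (len 16)

16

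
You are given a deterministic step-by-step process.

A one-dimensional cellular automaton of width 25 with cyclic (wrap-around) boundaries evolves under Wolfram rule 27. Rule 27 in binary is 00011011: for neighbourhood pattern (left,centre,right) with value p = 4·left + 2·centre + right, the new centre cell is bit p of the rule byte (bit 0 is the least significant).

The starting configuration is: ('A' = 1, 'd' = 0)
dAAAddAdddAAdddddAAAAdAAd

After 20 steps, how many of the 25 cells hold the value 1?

t=0: dAAAddAdddAAdddddAAAAdAAd
t=1: AAddAAdAAAAdAAAAAAddddAdA
t=2: ddAAAddAddddAdddddAAAAddA
t=3: AAAddAAdAAAAdAAAAAAdddAAd
t=4: AddAAAddAddddAdddddAAAAdd
t=5: dAAAddAAdAAAAdAAAAAAdddAA
t=6: dAddAAAddAddddAdddddAAAAd
t=7: AdAAAddAAdAAAAdAAAAAAdddA
t=8: ddAddAAAddAddddAdddddAAAA
t=9: AAdAAAddAAdAAAAdAAAAAAddd
t=10: AddAddAAAddAddddAdddddAAA
t=11: dAAdAAAddAAdAAAAdAAAAAAdd
t=12: AAddAddAAAddAddddAdddddAA
t=13: ddAAdAAAddAAdAAAAdAAAAAAd
t=14: AAAddAddAAAddAddddAdddddA
t=15: dddAAdAAAddAAdAAAAdAAAAAA
t=16: AAAAddAddAAAddAddddAddddd
t=17: AdddAAdAAAddAAdAAAAdAAAAA
t=18: dAAAAddAddAAAddAddddAdddd
t=19: AAdddAAdAAAddAAdAAAAdAAAA
t=20: ddAAAAddAddAAAddAddddAddd

10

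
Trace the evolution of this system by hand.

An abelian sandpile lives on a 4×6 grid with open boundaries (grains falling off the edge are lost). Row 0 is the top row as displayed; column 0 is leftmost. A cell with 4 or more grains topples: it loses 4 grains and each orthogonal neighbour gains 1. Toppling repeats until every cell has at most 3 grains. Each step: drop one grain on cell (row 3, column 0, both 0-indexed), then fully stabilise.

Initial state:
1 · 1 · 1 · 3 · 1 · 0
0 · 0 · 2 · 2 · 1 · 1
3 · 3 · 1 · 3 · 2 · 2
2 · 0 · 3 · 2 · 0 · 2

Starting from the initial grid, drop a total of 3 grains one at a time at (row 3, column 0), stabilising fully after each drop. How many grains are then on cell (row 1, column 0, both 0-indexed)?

0) 1 · 1 · 1 · 3 · 1 · 0
0 · 0 · 2 · 2 · 1 · 1
3 · 3 · 1 · 3 · 2 · 2
2 · 0 · 3 · 2 · 0 · 2
1) 1 · 1 · 1 · 3 · 1 · 0
0 · 0 · 2 · 2 · 1 · 1
3 · 3 · 1 · 3 · 2 · 2
3 · 0 · 3 · 2 · 0 · 2
2) 1 · 1 · 1 · 3 · 1 · 0
1 · 1 · 2 · 2 · 1 · 1
1 · 0 · 2 · 3 · 2 · 2
1 · 2 · 3 · 2 · 0 · 2
3) 1 · 1 · 1 · 3 · 1 · 0
1 · 1 · 2 · 2 · 1 · 1
1 · 0 · 2 · 3 · 2 · 2
2 · 2 · 3 · 2 · 0 · 2

1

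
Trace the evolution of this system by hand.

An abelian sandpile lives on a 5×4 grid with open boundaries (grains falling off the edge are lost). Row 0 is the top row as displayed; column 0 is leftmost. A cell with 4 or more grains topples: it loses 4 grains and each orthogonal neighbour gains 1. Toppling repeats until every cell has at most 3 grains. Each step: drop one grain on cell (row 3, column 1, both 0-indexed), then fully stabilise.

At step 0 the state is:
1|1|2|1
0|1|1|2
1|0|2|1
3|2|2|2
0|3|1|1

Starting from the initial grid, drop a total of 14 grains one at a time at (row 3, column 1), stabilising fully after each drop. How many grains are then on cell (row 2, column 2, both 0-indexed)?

1

0) 1|1|2|1
0|1|1|2
1|0|2|1
3|2|2|2
0|3|1|1
1) 1|1|2|1
0|1|1|2
1|0|2|1
3|3|2|2
0|3|1|1
2) 1|1|2|1
0|1|1|2
2|1|2|1
0|2|3|2
2|0|2|1
3) 1|1|2|1
0|1|1|2
2|1|2|1
0|3|3|2
2|0|2|1
4) 1|1|2|1
0|1|1|2
2|2|3|1
1|1|0|3
2|1|3|1
5) 1|1|2|1
0|1|1|2
2|2|3|1
1|2|0|3
2|1|3|1
6) 1|1|2|1
0|1|1|2
2|2|3|1
1|3|0|3
2|1|3|1
7) 1|1|2|1
0|1|1|2
2|3|3|1
2|0|1|3
2|2|3|1
8) 1|1|2|1
0|1|1|2
2|3|3|1
2|1|1|3
2|2|3|1
9) 1|1|2|1
0|1|1|2
2|3|3|1
2|2|1|3
2|2|3|1
10) 1|1|2|1
0|1|1|2
2|3|3|1
2|3|1|3
2|2|3|1
11) 1|1|2|1
0|2|2|2
3|1|0|2
3|1|3|3
2|3|3|1
12) 1|1|2|1
0|2|2|2
3|1|0|2
3|2|3|3
2|3|3|1
13) 1|1|2|1
0|2|2|2
3|1|0|2
3|3|3|3
2|3|3|1
14) 1|1|2|1
1|2|2|2
0|3|1|3
2|3|2|0
0|2|1|3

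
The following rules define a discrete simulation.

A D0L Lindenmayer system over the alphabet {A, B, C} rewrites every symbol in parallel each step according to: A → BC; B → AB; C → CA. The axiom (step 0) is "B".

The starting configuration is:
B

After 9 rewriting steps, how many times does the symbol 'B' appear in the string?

171

step 0: B
step 1: AB
step 2: BCAB
step 3: ABCABCAB
step 4: BCABCABCABCABCAB
step 5: ABCABCABCABCABCABCABCABCABCABCAB
step 6: BCABCABCABCABCABCABCABCABCABCABCABCABCABCABCABCABCABCABCABCABCAB
step 7: ABCABCABCABCABCABCABCABCABCABCABCABCABCABCABCABCABCABCABCA…BCABCABCABCABCABCABCABCABCABCABCABCABCABCABCABCABCABCABCAB  (len 128)
step 8: BCABCABCABCABCABCABCABCABCABCABCABCABCABCABCABCABCABCABCAB…BCABCABCABCABCABCABCABCABCABCABCABCABCABCABCABCABCABCABCAB  (len 256)
step 9: ABCABCABCABCABCABCABCABCABCABCABCABCABCABCABCABCABCABCABCA…BCABCABCABCABCABCABCABCABCABCABCABCABCABCABCABCABCABCABCAB  (len 512)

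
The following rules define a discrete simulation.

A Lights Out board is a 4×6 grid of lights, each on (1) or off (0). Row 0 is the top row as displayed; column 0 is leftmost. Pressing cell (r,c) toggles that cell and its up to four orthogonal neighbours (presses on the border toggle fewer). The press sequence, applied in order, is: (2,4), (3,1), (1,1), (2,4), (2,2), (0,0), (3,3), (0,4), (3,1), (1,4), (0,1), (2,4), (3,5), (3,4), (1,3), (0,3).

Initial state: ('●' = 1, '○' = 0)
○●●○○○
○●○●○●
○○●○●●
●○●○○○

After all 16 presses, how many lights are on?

9

k=0  ○●●○○○
○●○●○●
○○●○●●
●○●○○○
k=1  ○●●○○○
○●○●●●
○○●●○○
●○●○●○
k=2  ○●●○○○
○●○●●●
○●●●○○
○●○○●○
k=3  ○○●○○○
●○●●●●
○○●●○○
○●○○●○
k=4  ○○●○○○
●○●●○●
○○●○●●
○●○○○○
k=5  ○○●○○○
●○○●○●
○●○●●●
○●●○○○
k=6  ●●●○○○
○○○●○●
○●○●●●
○●●○○○
k=7  ●●●○○○
○○○●○●
○●○○●●
○●○●●○
k=8  ●●●●●●
○○○●●●
○●○○●●
○●○●●○
k=9  ●●●●●●
○○○●●●
○○○○●●
●○●●●○
k=10  ●●●●○●
○○○○○○
○○○○○●
●○●●●○
k=11  ○○○●○●
○●○○○○
○○○○○●
●○●●●○
k=12  ○○○●○●
○●○○●○
○○○●●○
●○●●○○
k=13  ○○○●○●
○●○○●○
○○○●●●
●○●●●●
k=14  ○○○●○●
○●○○●○
○○○●○●
●○●○○○
k=15  ○○○○○●
○●●●○○
○○○○○●
●○●○○○
k=16  ○○●●●●
○●●○○○
○○○○○●
●○●○○○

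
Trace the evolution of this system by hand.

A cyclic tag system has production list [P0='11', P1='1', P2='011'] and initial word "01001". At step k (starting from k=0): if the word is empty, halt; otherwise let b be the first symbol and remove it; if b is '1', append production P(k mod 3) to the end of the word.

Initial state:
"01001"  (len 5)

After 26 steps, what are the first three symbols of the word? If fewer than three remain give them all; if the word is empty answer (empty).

[0] "01001"  (len 5)
[1] "1001"  (len 4)
[2] "0011"  (len 4)
[3] "011"  (len 3)
[4] "11"  (len 2)
[5] "11"  (len 2)
[6] "1011"  (len 4)
[7] "01111"  (len 5)
[8] "1111"  (len 4)
[9] "111011"  (len 6)
[10] "1101111"  (len 7)
[11] "1011111"  (len 7)
[12] "011111011"  (len 9)
[13] "11111011"  (len 8)
[14] "11110111"  (len 8)
[15] "1110111011"  (len 10)
[16] "11011101111"  (len 11)
[17] "10111011111"  (len 11)
[18] "0111011111011"  (len 13)
[19] "111011111011"  (len 12)
[20] "110111110111"  (len 12)
[21] "10111110111011"  (len 14)
[22] "011111011101111"  (len 15)
[23] "11111011101111"  (len 14)
[24] "1111011101111011"  (len 16)
[25] "11101110111101111"  (len 17)
[26] "11011101111011111"  (len 17)

110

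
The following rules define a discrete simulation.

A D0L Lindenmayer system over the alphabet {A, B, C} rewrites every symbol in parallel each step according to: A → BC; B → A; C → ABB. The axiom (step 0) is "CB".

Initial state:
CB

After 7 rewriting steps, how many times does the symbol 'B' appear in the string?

48

t=0: CB
t=1: ABBA
t=2: BCAABC
t=3: AABBBCBCAABB
t=4: BCBCAAAABBAABBBCBCAA
t=5: AABBAABBBCBCBCBCAABCBCAAAABBAABBBCBC
t=6: BCBCAABCBCAAAABBAABBAABBAABBBCBCAABBAABBBCBCBCBCAABCBCAAAABBAABB
t=7: AABBAABBBCBCAABBAABBBCBCBCBCAABCBCAABCBCAABCBCAAAABBAABBBCBCAABCBCAAAABBAABBAABBAABBBCBCAABBAABBBCBCBCBCAABCBCAA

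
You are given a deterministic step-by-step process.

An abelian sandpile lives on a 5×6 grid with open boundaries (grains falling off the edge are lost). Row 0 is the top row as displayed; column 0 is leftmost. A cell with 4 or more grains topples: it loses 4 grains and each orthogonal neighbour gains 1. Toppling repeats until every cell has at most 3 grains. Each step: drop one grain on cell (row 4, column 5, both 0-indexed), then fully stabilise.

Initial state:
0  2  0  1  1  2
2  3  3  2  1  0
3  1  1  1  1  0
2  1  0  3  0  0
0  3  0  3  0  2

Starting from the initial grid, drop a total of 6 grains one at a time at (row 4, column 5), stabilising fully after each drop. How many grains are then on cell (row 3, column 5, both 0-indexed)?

2

step 0: 0  2  0  1  1  2
2  3  3  2  1  0
3  1  1  1  1  0
2  1  0  3  0  0
0  3  0  3  0  2
step 1: 0  2  0  1  1  2
2  3  3  2  1  0
3  1  1  1  1  0
2  1  0  3  0  0
0  3  0  3  0  3
step 2: 0  2  0  1  1  2
2  3  3  2  1  0
3  1  1  1  1  0
2  1  0  3  0  1
0  3  0  3  1  0
step 3: 0  2  0  1  1  2
2  3  3  2  1  0
3  1  1  1  1  0
2  1  0  3  0  1
0  3  0  3  1  1
step 4: 0  2  0  1  1  2
2  3  3  2  1  0
3  1  1  1  1  0
2  1  0  3  0  1
0  3  0  3  1  2
step 5: 0  2  0  1  1  2
2  3  3  2  1  0
3  1  1  1  1  0
2  1  0  3  0  1
0  3  0  3  1  3
step 6: 0  2  0  1  1  2
2  3  3  2  1  0
3  1  1  1  1  0
2  1  0  3  0  2
0  3  0  3  2  0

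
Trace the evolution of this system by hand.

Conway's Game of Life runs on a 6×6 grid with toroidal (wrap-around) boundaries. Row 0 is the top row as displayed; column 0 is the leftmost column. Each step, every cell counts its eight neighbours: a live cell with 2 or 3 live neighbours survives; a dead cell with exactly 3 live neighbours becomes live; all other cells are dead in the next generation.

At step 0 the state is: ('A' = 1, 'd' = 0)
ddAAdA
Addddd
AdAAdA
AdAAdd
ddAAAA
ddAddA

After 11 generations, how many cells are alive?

0) ddAAdA
Addddd
AdAAdA
AdAAdd
ddAAAA
ddAddA
1) AAAAAA
Addddd
AdAAAA
Addddd
AddddA
AAdddA
2) ddAAAd
dddddd
AddAAd
dddAdd
dddddd
dddAdd
3) ddAAAd
ddAddA
dddAAd
dddAAd
dddddd
ddAAAd
4) dAdddA
ddAddA
ddAddA
dddAAd
ddAddd
ddAdAd
5) AAAAAA
dAAdAA
ddAddA
ddAAAd
ddAdAd
dAAAdd
6) dddddd
dddddd
AddddA
dAAdAA
ddddAd
dddddd
7) dddddd
dddddd
AAddAA
dAdAAd
dddAAA
dddddd
8) dddddd
AddddA
AAAAAA
dAdddd
ddAAdA
ddddAd
9) dddddA
ddAAdd
ddAAAd
dddddd
ddAAAd
dddAAd
10) ddAddd
ddAddd
ddAdAd
dddddd
ddAdAd
ddAddA
11) dAAAdd
dAAddd
dddAdd
dddddd
dddAdd
dAAddd

9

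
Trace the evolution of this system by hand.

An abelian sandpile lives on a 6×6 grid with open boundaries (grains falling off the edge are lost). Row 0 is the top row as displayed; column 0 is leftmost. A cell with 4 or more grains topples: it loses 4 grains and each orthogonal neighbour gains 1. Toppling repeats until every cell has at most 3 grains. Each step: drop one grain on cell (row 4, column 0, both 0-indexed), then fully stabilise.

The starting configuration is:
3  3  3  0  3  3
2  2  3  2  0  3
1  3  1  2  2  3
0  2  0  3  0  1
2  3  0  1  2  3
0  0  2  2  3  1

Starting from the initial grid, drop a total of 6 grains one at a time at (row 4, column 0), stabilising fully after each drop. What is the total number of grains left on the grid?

68

[0] 3  3  3  0  3  3
2  2  3  2  0  3
1  3  1  2  2  3
0  2  0  3  0  1
2  3  0  1  2  3
0  0  2  2  3  1
[1] 3  3  3  0  3  3
2  2  3  2  0  3
1  3  1  2  2  3
0  2  0  3  0  1
3  3  0  1  2  3
0  0  2  2  3  1
[2] 3  3  3  0  3  3
2  2  3  2  0  3
1  3  1  2  2  3
1  3  0  3  0  1
1  0  1  1  2  3
1  1  2  2  3  1
[3] 3  3  3  0  3  3
2  2  3  2  0  3
1  3  1  2  2  3
1  3  0  3  0  1
2  0  1  1  2  3
1  1  2  2  3  1
[4] 3  3  3  0  3  3
2  2  3  2  0  3
1  3  1  2  2  3
1  3  0  3  0  1
3  0  1  1  2  3
1  1  2  2  3  1
[5] 3  3  3  0  3  3
2  2  3  2  0  3
1  3  1  2  2  3
2  3  0  3  0  1
0  1  1  1  2  3
2  1  2  2  3  1
[6] 3  3  3  0  3  3
2  2  3  2  0  3
1  3  1  2  2  3
2  3  0  3  0  1
1  1  1  1  2  3
2  1  2  2  3  1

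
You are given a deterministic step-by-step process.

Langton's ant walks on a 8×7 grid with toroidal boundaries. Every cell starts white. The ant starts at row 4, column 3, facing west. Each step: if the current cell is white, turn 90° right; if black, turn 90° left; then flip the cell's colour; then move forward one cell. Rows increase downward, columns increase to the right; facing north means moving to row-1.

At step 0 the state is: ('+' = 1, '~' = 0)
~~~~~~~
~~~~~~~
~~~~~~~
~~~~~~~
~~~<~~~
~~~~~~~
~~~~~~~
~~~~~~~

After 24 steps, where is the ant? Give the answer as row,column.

t=0: ~~~~~~~
~~~~~~~
~~~~~~~
~~~~~~~
~~~<~~~
~~~~~~~
~~~~~~~
~~~~~~~
t=1: ~~~~~~~
~~~~~~~
~~~~~~~
~~~^~~~
~~~+~~~
~~~~~~~
~~~~~~~
~~~~~~~
t=2: ~~~~~~~
~~~~~~~
~~~~~~~
~~~+>~~
~~~+~~~
~~~~~~~
~~~~~~~
~~~~~~~
t=3: ~~~~~~~
~~~~~~~
~~~~~~~
~~~++~~
~~~+v~~
~~~~~~~
~~~~~~~
~~~~~~~
t=4: ~~~~~~~
~~~~~~~
~~~~~~~
~~~++~~
~~~<+~~
~~~~~~~
~~~~~~~
~~~~~~~
t=5: ~~~~~~~
~~~~~~~
~~~~~~~
~~~++~~
~~~~+~~
~~~v~~~
~~~~~~~
~~~~~~~
t=6: ~~~~~~~
~~~~~~~
~~~~~~~
~~~++~~
~~~~+~~
~~<+~~~
~~~~~~~
~~~~~~~
t=7: ~~~~~~~
~~~~~~~
~~~~~~~
~~~++~~
~~^~+~~
~~++~~~
~~~~~~~
~~~~~~~
t=8: ~~~~~~~
~~~~~~~
~~~~~~~
~~~++~~
~~+>+~~
~~++~~~
~~~~~~~
~~~~~~~
t=9: ~~~~~~~
~~~~~~~
~~~~~~~
~~~++~~
~~+++~~
~~+v~~~
~~~~~~~
~~~~~~~
t=10: ~~~~~~~
~~~~~~~
~~~~~~~
~~~++~~
~~+++~~
~~+~>~~
~~~~~~~
~~~~~~~
t=11: ~~~~~~~
~~~~~~~
~~~~~~~
~~~++~~
~~+++~~
~~+~+~~
~~~~v~~
~~~~~~~
t=12: ~~~~~~~
~~~~~~~
~~~~~~~
~~~++~~
~~+++~~
~~+~+~~
~~~<+~~
~~~~~~~
t=13: ~~~~~~~
~~~~~~~
~~~~~~~
~~~++~~
~~+++~~
~~+^+~~
~~~++~~
~~~~~~~
t=14: ~~~~~~~
~~~~~~~
~~~~~~~
~~~++~~
~~+++~~
~~++>~~
~~~++~~
~~~~~~~
t=15: ~~~~~~~
~~~~~~~
~~~~~~~
~~~++~~
~~++^~~
~~++~~~
~~~++~~
~~~~~~~
t=16: ~~~~~~~
~~~~~~~
~~~~~~~
~~~++~~
~~+<~~~
~~++~~~
~~~++~~
~~~~~~~
t=17: ~~~~~~~
~~~~~~~
~~~~~~~
~~~++~~
~~+~~~~
~~+v~~~
~~~++~~
~~~~~~~
t=18: ~~~~~~~
~~~~~~~
~~~~~~~
~~~++~~
~~+~~~~
~~+~>~~
~~~++~~
~~~~~~~
t=19: ~~~~~~~
~~~~~~~
~~~~~~~
~~~++~~
~~+~~~~
~~+~+~~
~~~+v~~
~~~~~~~
t=20: ~~~~~~~
~~~~~~~
~~~~~~~
~~~++~~
~~+~~~~
~~+~+~~
~~~+~>~
~~~~~~~
t=21: ~~~~~~~
~~~~~~~
~~~~~~~
~~~++~~
~~+~~~~
~~+~+~~
~~~+~+~
~~~~~v~
t=22: ~~~~~~~
~~~~~~~
~~~~~~~
~~~++~~
~~+~~~~
~~+~+~~
~~~+~+~
~~~~<+~
t=23: ~~~~~~~
~~~~~~~
~~~~~~~
~~~++~~
~~+~~~~
~~+~+~~
~~~+^+~
~~~~++~
t=24: ~~~~~~~
~~~~~~~
~~~~~~~
~~~++~~
~~+~~~~
~~+~+~~
~~~++>~
~~~~++~

6,5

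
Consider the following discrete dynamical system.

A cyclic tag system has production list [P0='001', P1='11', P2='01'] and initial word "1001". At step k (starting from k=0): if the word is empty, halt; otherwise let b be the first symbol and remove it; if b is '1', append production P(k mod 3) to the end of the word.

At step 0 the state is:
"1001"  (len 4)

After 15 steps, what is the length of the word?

step 0: "1001"  (len 4)
step 1: "001001"  (len 6)
step 2: "01001"  (len 5)
step 3: "1001"  (len 4)
step 4: "001001"  (len 6)
step 5: "01001"  (len 5)
step 6: "1001"  (len 4)
step 7: "001001"  (len 6)
step 8: "01001"  (len 5)
step 9: "1001"  (len 4)
step 10: "001001"  (len 6)
step 11: "01001"  (len 5)
step 12: "1001"  (len 4)
step 13: "001001"  (len 6)
step 14: "01001"  (len 5)
step 15: "1001"  (len 4)

4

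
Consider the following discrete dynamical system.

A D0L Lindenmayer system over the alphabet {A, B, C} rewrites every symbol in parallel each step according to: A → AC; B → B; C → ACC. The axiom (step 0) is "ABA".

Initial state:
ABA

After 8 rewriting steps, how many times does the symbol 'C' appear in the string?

gen 0: ABA
gen 1: ACBAC
gen 2: ACACCBACACC
gen 3: ACACCACACCACCBACACCACACCACC
gen 4: ACACCACACCACCACACCACACCACCACACCACCBACACCACACCACCACACCACACCACCACACCACC
gen 5: ACACCACACCACCACACCACACCACCACACCACCACACCACACCACCACACCACACCA…ACCACACCACACCACCACACCACACCACCACACCACCACACCACACCACCACACCACC  (len 179)
gen 6: ACACCACACCACCACACCACACCACCACACCACCACACCACACCACCACACCACACCA…ACCACACCACACCACCACACCACACCACCACACCACCACACCACACCACCACACCACC  (len 467)
gen 7: ACACCACACCACCACACCACACCACCACACCACCACACCACACCACCACACCACACCA…ACCACACCACACCACCACACCACACCACCACACCACCACACCACACCACCACACCACC  (len 1221)
gen 8: ACACCACACCACCACACCACACCACCACACCACCACACCACACCACCACACCACACCA…ACCACACCACACCACCACACCACACCACCACACCACCACACCACACCACCACACCACC  (len 3195)

1974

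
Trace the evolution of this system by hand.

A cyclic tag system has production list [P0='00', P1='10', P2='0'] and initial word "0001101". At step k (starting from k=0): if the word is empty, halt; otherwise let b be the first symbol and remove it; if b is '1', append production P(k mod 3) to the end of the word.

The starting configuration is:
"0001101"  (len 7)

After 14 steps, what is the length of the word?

k=0  "0001101"  (len 7)
k=1  "001101"  (len 6)
k=2  "01101"  (len 5)
k=3  "1101"  (len 4)
k=4  "10100"  (len 5)
k=5  "010010"  (len 6)
k=6  "10010"  (len 5)
k=7  "001000"  (len 6)
k=8  "01000"  (len 5)
k=9  "1000"  (len 4)
k=10  "00000"  (len 5)
k=11  "0000"  (len 4)
k=12  "000"  (len 3)
k=13  "00"  (len 2)
k=14  "0"  (len 1)

1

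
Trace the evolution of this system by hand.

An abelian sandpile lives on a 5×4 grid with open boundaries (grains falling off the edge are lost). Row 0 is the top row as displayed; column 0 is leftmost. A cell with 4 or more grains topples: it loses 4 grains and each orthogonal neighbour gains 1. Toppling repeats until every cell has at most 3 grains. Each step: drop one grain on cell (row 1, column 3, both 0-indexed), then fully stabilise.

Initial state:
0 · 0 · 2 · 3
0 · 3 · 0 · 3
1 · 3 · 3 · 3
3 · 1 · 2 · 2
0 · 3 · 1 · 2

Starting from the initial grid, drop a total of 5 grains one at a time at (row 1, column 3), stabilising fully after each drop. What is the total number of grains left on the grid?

gen 0: 0 · 0 · 2 · 3
0 · 3 · 0 · 3
1 · 3 · 3 · 3
3 · 1 · 2 · 2
0 · 3 · 1 · 2
gen 1: 0 · 1 · 3 · 0
1 · 0 · 3 · 2
2 · 1 · 1 · 1
3 · 2 · 3 · 3
0 · 3 · 1 · 2
gen 2: 0 · 1 · 3 · 0
1 · 0 · 3 · 3
2 · 1 · 1 · 1
3 · 2 · 3 · 3
0 · 3 · 1 · 2
gen 3: 0 · 2 · 0 · 2
1 · 1 · 1 · 1
2 · 1 · 2 · 2
3 · 2 · 3 · 3
0 · 3 · 1 · 2
gen 4: 0 · 2 · 0 · 2
1 · 1 · 1 · 2
2 · 1 · 2 · 2
3 · 2 · 3 · 3
0 · 3 · 1 · 2
gen 5: 0 · 2 · 0 · 2
1 · 1 · 1 · 3
2 · 1 · 2 · 2
3 · 2 · 3 · 3
0 · 3 · 1 · 2

34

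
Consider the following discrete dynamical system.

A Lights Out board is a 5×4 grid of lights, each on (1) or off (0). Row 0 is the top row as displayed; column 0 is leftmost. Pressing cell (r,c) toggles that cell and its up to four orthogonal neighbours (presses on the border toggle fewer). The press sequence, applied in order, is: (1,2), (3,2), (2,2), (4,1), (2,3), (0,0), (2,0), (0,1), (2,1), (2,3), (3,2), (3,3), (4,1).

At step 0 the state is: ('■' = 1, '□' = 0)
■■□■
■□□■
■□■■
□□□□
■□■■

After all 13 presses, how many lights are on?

13

step 0: ■■□■
■□□■
■□■■
□□□□
■□■■
step 1: ■■■■
■■■□
■□□■
□□□□
■□■■
step 2: ■■■■
■■■□
■□■■
□■■■
■□□■
step 3: ■■■■
■■□□
■■□□
□■□■
■□□■
step 4: ■■■■
■■□□
■■□□
□□□■
□■■■
step 5: ■■■■
■■□■
■■■■
□□□□
□■■■
step 6: □□■■
□■□■
■■■■
□□□□
□■■■
step 7: □□■■
■■□■
□□■■
■□□□
□■■■
step 8: ■■□■
■□□■
□□■■
■□□□
□■■■
step 9: ■■□■
■■□■
■■□■
■■□□
□■■■
step 10: ■■□■
■■□□
■■■□
■■□■
□■■■
step 11: ■■□■
■■□□
■■□□
■□■□
□■□■
step 12: ■■□■
■■□□
■■□■
■□□■
□■□□
step 13: ■■□■
■■□□
■■□■
■■□■
■□■□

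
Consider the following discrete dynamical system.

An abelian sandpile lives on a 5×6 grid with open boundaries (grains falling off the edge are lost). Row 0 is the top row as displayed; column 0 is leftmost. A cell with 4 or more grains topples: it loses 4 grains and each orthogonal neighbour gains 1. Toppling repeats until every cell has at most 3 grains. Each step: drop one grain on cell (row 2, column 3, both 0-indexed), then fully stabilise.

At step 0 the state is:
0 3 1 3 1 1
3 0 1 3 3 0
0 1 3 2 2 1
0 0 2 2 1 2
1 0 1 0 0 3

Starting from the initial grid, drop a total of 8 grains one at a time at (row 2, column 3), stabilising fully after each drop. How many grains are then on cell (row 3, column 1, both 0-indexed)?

1

0) 0 3 1 3 1 1
3 0 1 3 3 0
0 1 3 2 2 1
0 0 2 2 1 2
1 0 1 0 0 3
1) 0 3 1 3 1 1
3 0 1 3 3 0
0 1 3 3 2 1
0 0 2 2 1 2
1 0 1 0 0 3
2) 0 3 2 0 3 1
3 0 3 2 1 1
0 2 0 3 0 2
0 0 3 3 2 2
1 0 1 0 0 3
3) 0 3 2 0 3 1
3 0 3 3 1 1
0 2 2 1 1 2
0 1 0 1 3 2
1 0 2 1 0 3
4) 0 3 2 0 3 1
3 0 3 3 1 1
0 2 2 2 1 2
0 1 0 1 3 2
1 0 2 1 0 3
5) 0 3 2 0 3 1
3 0 3 3 1 1
0 2 2 3 1 2
0 1 0 1 3 2
1 0 2 1 0 3
6) 0 3 3 1 3 1
3 1 1 1 2 1
0 3 0 2 2 2
0 1 1 2 3 2
1 0 2 1 0 3
7) 0 3 3 1 3 1
3 1 1 1 2 1
0 3 0 3 2 2
0 1 1 2 3 2
1 0 2 1 0 3
8) 0 3 3 1 3 1
3 1 1 2 2 1
0 3 1 0 3 2
0 1 1 3 3 2
1 0 2 1 0 3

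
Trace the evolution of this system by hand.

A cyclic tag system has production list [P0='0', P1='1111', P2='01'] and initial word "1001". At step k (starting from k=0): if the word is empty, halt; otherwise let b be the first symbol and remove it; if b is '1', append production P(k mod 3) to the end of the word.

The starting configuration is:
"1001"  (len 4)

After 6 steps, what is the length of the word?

0

step 0: "1001"  (len 4)
step 1: "0010"  (len 4)
step 2: "010"  (len 3)
step 3: "10"  (len 2)
step 4: "00"  (len 2)
step 5: "0"  (len 1)
step 6: (halted — word empty)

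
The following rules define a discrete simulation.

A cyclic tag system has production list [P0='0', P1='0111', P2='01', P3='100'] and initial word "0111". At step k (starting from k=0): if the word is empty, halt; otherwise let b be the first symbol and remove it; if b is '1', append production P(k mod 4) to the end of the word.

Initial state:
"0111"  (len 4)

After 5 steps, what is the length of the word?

step 0: "0111"  (len 4)
step 1: "111"  (len 3)
step 2: "110111"  (len 6)
step 3: "1011101"  (len 7)
step 4: "011101100"  (len 9)
step 5: "11101100"  (len 8)

8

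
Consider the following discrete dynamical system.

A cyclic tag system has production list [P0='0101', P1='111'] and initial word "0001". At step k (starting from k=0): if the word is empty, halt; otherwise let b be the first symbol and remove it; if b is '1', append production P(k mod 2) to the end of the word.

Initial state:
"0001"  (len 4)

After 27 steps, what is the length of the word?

step 0: "0001"  (len 4)
step 1: "001"  (len 3)
step 2: "01"  (len 2)
step 3: "1"  (len 1)
step 4: "111"  (len 3)
step 5: "110101"  (len 6)
step 6: "10101111"  (len 8)
step 7: "01011110101"  (len 11)
step 8: "1011110101"  (len 10)
step 9: "0111101010101"  (len 13)
step 10: "111101010101"  (len 12)
step 11: "111010101010101"  (len 15)
step 12: "11010101010101111"  (len 17)
step 13: "10101010101011110101"  (len 20)
step 14: "0101010101011110101111"  (len 22)
step 15: "101010101011110101111"  (len 21)
step 16: "01010101011110101111111"  (len 23)
step 17: "1010101011110101111111"  (len 22)
step 18: "010101011110101111111111"  (len 24)
step 19: "10101011110101111111111"  (len 23)
step 20: "0101011110101111111111111"  (len 25)
step 21: "101011110101111111111111"  (len 24)
step 22: "01011110101111111111111111"  (len 26)
step 23: "1011110101111111111111111"  (len 25)
step 24: "011110101111111111111111111"  (len 27)
step 25: "11110101111111111111111111"  (len 26)
step 26: "1110101111111111111111111111"  (len 28)
step 27: "1101011111111111111111111110101"  (len 31)

31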